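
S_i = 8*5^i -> [8, 40, 200, 1000, 5000]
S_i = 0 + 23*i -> [0, 23, 46, 69, 92]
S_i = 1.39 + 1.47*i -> [1.39, 2.86, 4.33, 5.8, 7.27]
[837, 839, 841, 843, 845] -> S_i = 837 + 2*i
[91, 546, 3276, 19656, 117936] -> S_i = 91*6^i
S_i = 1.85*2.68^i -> [1.85, 4.96, 13.29, 35.61, 95.44]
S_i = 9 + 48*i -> [9, 57, 105, 153, 201]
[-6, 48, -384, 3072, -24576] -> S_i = -6*-8^i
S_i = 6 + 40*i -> [6, 46, 86, 126, 166]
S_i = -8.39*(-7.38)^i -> [-8.39, 61.92, -456.96, 3372.34, -24887.85]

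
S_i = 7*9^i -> [7, 63, 567, 5103, 45927]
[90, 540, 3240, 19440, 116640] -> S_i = 90*6^i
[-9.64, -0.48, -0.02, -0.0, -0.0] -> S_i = -9.64*0.05^i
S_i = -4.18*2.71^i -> [-4.18, -11.33, -30.7, -83.19, -225.45]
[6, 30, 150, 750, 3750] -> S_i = 6*5^i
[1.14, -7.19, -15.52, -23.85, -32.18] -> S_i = 1.14 + -8.33*i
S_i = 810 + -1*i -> [810, 809, 808, 807, 806]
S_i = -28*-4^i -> [-28, 112, -448, 1792, -7168]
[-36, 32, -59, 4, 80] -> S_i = Random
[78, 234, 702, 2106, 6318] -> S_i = 78*3^i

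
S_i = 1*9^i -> [1, 9, 81, 729, 6561]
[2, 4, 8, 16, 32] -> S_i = 2*2^i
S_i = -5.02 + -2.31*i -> [-5.02, -7.33, -9.64, -11.95, -14.26]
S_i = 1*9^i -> [1, 9, 81, 729, 6561]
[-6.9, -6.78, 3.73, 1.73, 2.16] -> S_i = Random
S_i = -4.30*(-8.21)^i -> [-4.3, 35.3, -289.84, 2379.57, -19536.24]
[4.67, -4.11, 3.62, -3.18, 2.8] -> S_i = 4.67*(-0.88)^i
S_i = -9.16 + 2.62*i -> [-9.16, -6.54, -3.92, -1.3, 1.32]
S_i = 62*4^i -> [62, 248, 992, 3968, 15872]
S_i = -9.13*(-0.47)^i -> [-9.13, 4.29, -2.02, 0.95, -0.45]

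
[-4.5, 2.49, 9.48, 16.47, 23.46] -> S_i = -4.50 + 6.99*i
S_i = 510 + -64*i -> [510, 446, 382, 318, 254]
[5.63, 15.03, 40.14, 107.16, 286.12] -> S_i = 5.63*2.67^i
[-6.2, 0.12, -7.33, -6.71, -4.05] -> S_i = Random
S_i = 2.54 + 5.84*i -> [2.54, 8.38, 14.22, 20.06, 25.9]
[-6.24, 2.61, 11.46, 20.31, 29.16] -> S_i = -6.24 + 8.85*i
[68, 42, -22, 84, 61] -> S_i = Random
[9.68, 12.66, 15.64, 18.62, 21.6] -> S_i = 9.68 + 2.98*i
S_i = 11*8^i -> [11, 88, 704, 5632, 45056]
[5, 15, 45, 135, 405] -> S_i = 5*3^i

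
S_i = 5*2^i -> [5, 10, 20, 40, 80]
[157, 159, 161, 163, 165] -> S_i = 157 + 2*i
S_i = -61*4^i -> [-61, -244, -976, -3904, -15616]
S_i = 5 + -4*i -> [5, 1, -3, -7, -11]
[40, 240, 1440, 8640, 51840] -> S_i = 40*6^i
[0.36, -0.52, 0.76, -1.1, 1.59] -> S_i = 0.36*(-1.45)^i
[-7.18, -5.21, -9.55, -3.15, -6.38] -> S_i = Random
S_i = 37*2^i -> [37, 74, 148, 296, 592]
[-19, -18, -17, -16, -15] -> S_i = -19 + 1*i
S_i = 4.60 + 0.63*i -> [4.6, 5.23, 5.86, 6.49, 7.12]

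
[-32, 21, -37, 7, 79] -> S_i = Random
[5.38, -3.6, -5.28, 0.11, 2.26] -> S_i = Random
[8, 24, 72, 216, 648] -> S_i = 8*3^i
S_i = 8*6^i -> [8, 48, 288, 1728, 10368]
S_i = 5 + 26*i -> [5, 31, 57, 83, 109]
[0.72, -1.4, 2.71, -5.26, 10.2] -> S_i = 0.72*(-1.94)^i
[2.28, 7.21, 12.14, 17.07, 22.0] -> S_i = 2.28 + 4.93*i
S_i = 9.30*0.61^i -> [9.3, 5.67, 3.46, 2.11, 1.29]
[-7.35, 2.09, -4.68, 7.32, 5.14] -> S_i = Random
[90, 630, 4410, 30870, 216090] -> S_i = 90*7^i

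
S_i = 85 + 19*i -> [85, 104, 123, 142, 161]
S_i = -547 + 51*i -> [-547, -496, -445, -394, -343]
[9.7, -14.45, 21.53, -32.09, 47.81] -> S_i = 9.70*(-1.49)^i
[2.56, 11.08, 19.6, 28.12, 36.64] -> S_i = 2.56 + 8.52*i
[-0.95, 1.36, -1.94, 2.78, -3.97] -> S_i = -0.95*(-1.43)^i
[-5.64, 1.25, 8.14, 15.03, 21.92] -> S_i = -5.64 + 6.89*i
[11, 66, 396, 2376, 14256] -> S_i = 11*6^i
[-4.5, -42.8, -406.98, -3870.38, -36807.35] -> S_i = -4.50*9.51^i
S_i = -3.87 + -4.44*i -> [-3.87, -8.31, -12.75, -17.19, -21.63]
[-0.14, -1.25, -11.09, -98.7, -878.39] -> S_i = -0.14*8.90^i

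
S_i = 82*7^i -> [82, 574, 4018, 28126, 196882]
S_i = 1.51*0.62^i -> [1.51, 0.94, 0.58, 0.36, 0.22]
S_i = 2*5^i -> [2, 10, 50, 250, 1250]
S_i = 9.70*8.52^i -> [9.7, 82.64, 704.13, 5999.16, 51112.85]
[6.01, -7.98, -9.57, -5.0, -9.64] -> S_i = Random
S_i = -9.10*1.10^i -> [-9.1, -10.01, -11.01, -12.11, -13.32]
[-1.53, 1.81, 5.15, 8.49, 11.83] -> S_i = -1.53 + 3.34*i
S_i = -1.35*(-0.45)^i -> [-1.35, 0.61, -0.27, 0.12, -0.06]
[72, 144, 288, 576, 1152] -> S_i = 72*2^i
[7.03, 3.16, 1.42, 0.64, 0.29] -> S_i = 7.03*0.45^i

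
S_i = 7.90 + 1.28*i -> [7.9, 9.18, 10.46, 11.74, 13.02]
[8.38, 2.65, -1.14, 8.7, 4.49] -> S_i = Random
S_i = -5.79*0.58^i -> [-5.79, -3.36, -1.95, -1.13, -0.66]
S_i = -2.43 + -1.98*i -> [-2.43, -4.41, -6.39, -8.37, -10.35]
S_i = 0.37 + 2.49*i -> [0.37, 2.86, 5.35, 7.84, 10.33]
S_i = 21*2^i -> [21, 42, 84, 168, 336]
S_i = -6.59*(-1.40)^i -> [-6.59, 9.23, -12.92, 18.08, -25.32]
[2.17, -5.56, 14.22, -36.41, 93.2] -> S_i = 2.17*(-2.56)^i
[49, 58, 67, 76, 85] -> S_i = 49 + 9*i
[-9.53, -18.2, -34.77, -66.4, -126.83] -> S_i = -9.53*1.91^i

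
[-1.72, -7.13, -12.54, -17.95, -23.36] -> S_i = -1.72 + -5.41*i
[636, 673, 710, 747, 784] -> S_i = 636 + 37*i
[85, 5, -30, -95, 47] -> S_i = Random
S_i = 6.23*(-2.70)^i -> [6.23, -16.82, 45.42, -122.63, 331.09]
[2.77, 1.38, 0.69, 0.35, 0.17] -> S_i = 2.77*0.50^i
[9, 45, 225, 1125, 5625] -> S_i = 9*5^i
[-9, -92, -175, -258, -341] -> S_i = -9 + -83*i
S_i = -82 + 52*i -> [-82, -30, 22, 74, 126]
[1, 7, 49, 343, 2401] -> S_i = 1*7^i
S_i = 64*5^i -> [64, 320, 1600, 8000, 40000]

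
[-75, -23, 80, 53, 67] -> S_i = Random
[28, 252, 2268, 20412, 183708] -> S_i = 28*9^i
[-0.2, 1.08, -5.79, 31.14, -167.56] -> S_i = -0.20*(-5.38)^i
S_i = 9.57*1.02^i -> [9.57, 9.76, 9.96, 10.16, 10.36]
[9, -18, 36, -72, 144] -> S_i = 9*-2^i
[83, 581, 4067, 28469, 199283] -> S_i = 83*7^i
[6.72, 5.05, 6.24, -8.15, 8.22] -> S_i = Random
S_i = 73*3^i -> [73, 219, 657, 1971, 5913]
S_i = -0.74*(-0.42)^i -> [-0.74, 0.31, -0.13, 0.05, -0.02]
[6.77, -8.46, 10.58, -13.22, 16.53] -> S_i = 6.77*(-1.25)^i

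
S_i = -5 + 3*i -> [-5, -2, 1, 4, 7]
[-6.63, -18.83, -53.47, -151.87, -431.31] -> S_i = -6.63*2.84^i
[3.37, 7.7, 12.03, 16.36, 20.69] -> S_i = 3.37 + 4.33*i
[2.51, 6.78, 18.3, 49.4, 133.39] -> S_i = 2.51*2.70^i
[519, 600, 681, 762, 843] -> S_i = 519 + 81*i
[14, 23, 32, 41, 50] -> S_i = 14 + 9*i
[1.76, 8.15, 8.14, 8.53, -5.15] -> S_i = Random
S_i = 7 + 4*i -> [7, 11, 15, 19, 23]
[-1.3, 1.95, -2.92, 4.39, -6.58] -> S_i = -1.30*(-1.50)^i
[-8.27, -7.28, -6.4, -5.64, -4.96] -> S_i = -8.27*0.88^i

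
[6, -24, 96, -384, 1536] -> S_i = 6*-4^i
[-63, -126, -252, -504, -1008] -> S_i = -63*2^i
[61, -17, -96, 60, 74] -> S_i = Random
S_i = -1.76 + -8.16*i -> [-1.76, -9.92, -18.08, -26.24, -34.4]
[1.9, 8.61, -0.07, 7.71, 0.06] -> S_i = Random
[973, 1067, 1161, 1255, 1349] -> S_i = 973 + 94*i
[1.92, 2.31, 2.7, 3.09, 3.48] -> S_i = 1.92 + 0.39*i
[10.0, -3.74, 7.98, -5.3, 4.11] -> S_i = Random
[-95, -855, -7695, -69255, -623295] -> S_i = -95*9^i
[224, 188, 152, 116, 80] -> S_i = 224 + -36*i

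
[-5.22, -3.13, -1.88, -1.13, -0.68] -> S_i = -5.22*0.60^i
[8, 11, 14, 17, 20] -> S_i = 8 + 3*i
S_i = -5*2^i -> [-5, -10, -20, -40, -80]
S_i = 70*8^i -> [70, 560, 4480, 35840, 286720]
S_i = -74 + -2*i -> [-74, -76, -78, -80, -82]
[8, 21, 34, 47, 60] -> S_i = 8 + 13*i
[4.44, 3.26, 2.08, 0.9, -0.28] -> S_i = 4.44 + -1.18*i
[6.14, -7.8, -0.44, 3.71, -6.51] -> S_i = Random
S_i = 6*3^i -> [6, 18, 54, 162, 486]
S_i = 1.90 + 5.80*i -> [1.9, 7.7, 13.5, 19.3, 25.1]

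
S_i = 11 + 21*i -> [11, 32, 53, 74, 95]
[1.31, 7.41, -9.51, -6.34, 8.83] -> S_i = Random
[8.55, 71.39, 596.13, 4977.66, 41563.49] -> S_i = 8.55*8.35^i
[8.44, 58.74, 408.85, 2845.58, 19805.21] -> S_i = 8.44*6.96^i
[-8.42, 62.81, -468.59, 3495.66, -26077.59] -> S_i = -8.42*(-7.46)^i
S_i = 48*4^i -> [48, 192, 768, 3072, 12288]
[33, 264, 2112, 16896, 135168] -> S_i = 33*8^i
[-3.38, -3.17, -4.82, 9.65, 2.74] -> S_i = Random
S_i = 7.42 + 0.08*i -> [7.42, 7.5, 7.58, 7.66, 7.74]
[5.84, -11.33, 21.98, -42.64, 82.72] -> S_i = 5.84*(-1.94)^i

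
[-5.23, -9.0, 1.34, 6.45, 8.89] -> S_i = Random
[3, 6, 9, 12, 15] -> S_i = 3 + 3*i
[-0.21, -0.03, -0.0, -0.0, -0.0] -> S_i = -0.21*0.15^i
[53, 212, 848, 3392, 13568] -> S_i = 53*4^i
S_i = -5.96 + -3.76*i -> [-5.96, -9.72, -13.48, -17.24, -21.0]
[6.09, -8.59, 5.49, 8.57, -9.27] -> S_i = Random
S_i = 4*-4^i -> [4, -16, 64, -256, 1024]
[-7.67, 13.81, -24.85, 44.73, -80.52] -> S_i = -7.67*(-1.80)^i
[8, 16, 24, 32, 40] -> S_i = 8 + 8*i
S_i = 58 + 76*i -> [58, 134, 210, 286, 362]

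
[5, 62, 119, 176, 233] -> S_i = 5 + 57*i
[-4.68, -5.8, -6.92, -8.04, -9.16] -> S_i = -4.68 + -1.12*i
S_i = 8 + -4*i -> [8, 4, 0, -4, -8]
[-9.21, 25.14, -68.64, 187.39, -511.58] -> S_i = -9.21*(-2.73)^i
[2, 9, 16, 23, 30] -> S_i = 2 + 7*i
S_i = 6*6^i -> [6, 36, 216, 1296, 7776]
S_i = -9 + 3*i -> [-9, -6, -3, 0, 3]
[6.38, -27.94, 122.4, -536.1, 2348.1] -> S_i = 6.38*(-4.38)^i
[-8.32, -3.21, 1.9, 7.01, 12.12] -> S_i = -8.32 + 5.11*i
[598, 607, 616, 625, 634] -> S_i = 598 + 9*i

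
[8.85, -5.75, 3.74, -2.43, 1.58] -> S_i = 8.85*(-0.65)^i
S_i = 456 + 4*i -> [456, 460, 464, 468, 472]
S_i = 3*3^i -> [3, 9, 27, 81, 243]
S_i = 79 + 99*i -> [79, 178, 277, 376, 475]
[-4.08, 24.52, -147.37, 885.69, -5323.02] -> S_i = -4.08*(-6.01)^i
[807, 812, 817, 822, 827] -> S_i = 807 + 5*i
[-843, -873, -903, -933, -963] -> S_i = -843 + -30*i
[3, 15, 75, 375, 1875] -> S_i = 3*5^i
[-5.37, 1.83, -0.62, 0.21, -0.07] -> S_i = -5.37*(-0.34)^i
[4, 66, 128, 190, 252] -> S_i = 4 + 62*i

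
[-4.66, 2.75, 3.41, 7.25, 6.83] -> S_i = Random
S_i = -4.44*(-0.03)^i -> [-4.44, 0.13, -0.0, 0.0, -0.0]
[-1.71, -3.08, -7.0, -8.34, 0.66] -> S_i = Random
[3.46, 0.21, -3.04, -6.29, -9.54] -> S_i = 3.46 + -3.25*i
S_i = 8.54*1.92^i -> [8.54, 16.4, 31.48, 60.45, 116.05]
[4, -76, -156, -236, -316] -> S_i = 4 + -80*i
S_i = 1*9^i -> [1, 9, 81, 729, 6561]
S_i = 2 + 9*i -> [2, 11, 20, 29, 38]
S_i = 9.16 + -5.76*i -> [9.16, 3.4, -2.36, -8.12, -13.88]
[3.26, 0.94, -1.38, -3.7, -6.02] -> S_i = 3.26 + -2.32*i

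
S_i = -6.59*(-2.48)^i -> [-6.59, 16.34, -40.53, 100.52, -249.28]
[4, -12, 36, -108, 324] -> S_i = 4*-3^i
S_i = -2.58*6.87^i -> [-2.58, -17.72, -121.77, -836.55, -5747.07]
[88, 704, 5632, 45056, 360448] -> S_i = 88*8^i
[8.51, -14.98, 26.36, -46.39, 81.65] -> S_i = 8.51*(-1.76)^i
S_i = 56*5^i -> [56, 280, 1400, 7000, 35000]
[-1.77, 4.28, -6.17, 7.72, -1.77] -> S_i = Random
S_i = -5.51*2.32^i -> [-5.51, -12.78, -29.66, -68.8, -159.63]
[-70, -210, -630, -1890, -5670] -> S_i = -70*3^i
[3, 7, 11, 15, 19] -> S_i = 3 + 4*i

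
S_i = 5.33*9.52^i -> [5.33, 50.74, 483.06, 4598.73, 43779.92]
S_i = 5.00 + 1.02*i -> [5.0, 6.02, 7.04, 8.06, 9.08]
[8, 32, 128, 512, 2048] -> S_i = 8*4^i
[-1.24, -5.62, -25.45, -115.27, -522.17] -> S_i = -1.24*4.53^i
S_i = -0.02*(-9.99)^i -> [-0.02, 0.2, -2.0, 19.94, -199.2]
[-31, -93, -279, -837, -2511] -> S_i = -31*3^i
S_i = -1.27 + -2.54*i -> [-1.27, -3.81, -6.35, -8.89, -11.43]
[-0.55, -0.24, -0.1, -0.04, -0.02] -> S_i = -0.55*0.43^i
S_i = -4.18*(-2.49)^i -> [-4.18, 10.41, -25.92, 64.53, -160.68]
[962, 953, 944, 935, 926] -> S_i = 962 + -9*i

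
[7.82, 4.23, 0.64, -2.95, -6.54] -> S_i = 7.82 + -3.59*i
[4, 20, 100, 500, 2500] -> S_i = 4*5^i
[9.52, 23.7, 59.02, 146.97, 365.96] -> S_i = 9.52*2.49^i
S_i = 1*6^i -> [1, 6, 36, 216, 1296]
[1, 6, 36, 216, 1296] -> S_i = 1*6^i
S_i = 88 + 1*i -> [88, 89, 90, 91, 92]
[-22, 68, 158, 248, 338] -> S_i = -22 + 90*i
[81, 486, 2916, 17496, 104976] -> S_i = 81*6^i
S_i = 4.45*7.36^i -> [4.45, 32.75, 241.05, 1774.16, 13057.84]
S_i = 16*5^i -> [16, 80, 400, 2000, 10000]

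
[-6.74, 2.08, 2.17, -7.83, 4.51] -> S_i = Random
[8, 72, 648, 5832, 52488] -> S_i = 8*9^i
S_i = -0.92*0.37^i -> [-0.92, -0.34, -0.13, -0.05, -0.02]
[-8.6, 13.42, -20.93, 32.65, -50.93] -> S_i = -8.60*(-1.56)^i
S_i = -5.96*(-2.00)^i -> [-5.96, 11.92, -23.84, 47.68, -95.36]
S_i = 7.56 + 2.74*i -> [7.56, 10.3, 13.04, 15.78, 18.52]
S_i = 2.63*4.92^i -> [2.63, 12.94, 63.66, 313.22, 1541.05]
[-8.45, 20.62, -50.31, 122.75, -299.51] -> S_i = -8.45*(-2.44)^i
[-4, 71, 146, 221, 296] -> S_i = -4 + 75*i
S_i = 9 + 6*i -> [9, 15, 21, 27, 33]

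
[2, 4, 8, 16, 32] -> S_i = 2*2^i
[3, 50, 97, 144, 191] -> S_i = 3 + 47*i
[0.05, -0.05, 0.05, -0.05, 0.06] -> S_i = 0.05*(-1.03)^i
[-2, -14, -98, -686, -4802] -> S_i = -2*7^i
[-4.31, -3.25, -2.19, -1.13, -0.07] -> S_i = -4.31 + 1.06*i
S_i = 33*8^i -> [33, 264, 2112, 16896, 135168]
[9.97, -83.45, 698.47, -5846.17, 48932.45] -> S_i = 9.97*(-8.37)^i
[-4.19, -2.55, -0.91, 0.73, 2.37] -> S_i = -4.19 + 1.64*i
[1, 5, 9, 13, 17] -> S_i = 1 + 4*i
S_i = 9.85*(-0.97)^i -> [9.85, -9.55, 9.27, -8.99, 8.72]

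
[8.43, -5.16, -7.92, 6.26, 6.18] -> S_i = Random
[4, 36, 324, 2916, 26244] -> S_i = 4*9^i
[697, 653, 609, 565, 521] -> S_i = 697 + -44*i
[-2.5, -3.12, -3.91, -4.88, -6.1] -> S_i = -2.50*1.25^i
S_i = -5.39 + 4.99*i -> [-5.39, -0.4, 4.59, 9.58, 14.57]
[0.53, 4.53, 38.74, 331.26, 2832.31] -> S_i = 0.53*8.55^i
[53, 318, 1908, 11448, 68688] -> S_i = 53*6^i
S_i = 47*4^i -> [47, 188, 752, 3008, 12032]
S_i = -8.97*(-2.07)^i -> [-8.97, 18.57, -38.44, 79.56, -164.69]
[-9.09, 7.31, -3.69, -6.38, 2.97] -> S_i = Random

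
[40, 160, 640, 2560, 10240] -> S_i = 40*4^i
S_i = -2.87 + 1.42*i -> [-2.87, -1.45, -0.03, 1.39, 2.81]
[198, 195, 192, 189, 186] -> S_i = 198 + -3*i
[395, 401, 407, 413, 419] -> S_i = 395 + 6*i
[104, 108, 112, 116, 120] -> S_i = 104 + 4*i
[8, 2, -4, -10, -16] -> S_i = 8 + -6*i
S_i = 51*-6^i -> [51, -306, 1836, -11016, 66096]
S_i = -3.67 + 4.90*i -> [-3.67, 1.23, 6.13, 11.03, 15.93]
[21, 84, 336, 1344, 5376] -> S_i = 21*4^i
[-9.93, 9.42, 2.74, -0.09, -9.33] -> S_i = Random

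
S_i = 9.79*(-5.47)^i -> [9.79, -53.55, 292.93, -1602.3, 8764.6]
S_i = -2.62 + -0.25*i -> [-2.62, -2.87, -3.12, -3.37, -3.62]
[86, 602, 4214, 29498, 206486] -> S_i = 86*7^i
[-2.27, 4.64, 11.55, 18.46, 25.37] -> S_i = -2.27 + 6.91*i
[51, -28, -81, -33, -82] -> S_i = Random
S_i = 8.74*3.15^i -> [8.74, 27.53, 86.72, 273.18, 860.51]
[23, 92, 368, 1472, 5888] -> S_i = 23*4^i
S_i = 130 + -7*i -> [130, 123, 116, 109, 102]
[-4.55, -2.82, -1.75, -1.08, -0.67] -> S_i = -4.55*0.62^i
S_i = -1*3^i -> [-1, -3, -9, -27, -81]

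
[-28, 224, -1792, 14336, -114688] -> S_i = -28*-8^i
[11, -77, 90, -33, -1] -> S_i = Random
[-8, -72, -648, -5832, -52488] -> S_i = -8*9^i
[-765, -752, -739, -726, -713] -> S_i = -765 + 13*i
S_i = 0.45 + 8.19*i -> [0.45, 8.64, 16.83, 25.02, 33.21]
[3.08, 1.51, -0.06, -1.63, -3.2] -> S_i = 3.08 + -1.57*i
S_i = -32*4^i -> [-32, -128, -512, -2048, -8192]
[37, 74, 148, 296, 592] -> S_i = 37*2^i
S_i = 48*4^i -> [48, 192, 768, 3072, 12288]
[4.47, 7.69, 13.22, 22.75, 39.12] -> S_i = 4.47*1.72^i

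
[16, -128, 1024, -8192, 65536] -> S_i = 16*-8^i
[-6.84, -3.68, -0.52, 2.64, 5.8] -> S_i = -6.84 + 3.16*i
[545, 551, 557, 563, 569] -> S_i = 545 + 6*i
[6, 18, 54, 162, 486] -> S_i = 6*3^i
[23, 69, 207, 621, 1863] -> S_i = 23*3^i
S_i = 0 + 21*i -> [0, 21, 42, 63, 84]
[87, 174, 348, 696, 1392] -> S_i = 87*2^i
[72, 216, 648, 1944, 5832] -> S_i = 72*3^i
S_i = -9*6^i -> [-9, -54, -324, -1944, -11664]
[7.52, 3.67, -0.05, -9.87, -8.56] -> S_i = Random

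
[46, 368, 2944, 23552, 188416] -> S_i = 46*8^i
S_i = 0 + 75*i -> [0, 75, 150, 225, 300]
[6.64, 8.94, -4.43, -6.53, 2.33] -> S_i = Random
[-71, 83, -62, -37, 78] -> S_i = Random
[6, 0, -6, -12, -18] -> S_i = 6 + -6*i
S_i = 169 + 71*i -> [169, 240, 311, 382, 453]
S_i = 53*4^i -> [53, 212, 848, 3392, 13568]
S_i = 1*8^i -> [1, 8, 64, 512, 4096]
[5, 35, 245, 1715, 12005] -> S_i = 5*7^i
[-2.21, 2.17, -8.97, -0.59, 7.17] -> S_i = Random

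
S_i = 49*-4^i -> [49, -196, 784, -3136, 12544]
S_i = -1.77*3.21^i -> [-1.77, -5.68, -18.24, -58.54, -187.93]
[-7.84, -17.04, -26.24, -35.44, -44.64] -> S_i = -7.84 + -9.20*i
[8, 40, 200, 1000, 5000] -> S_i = 8*5^i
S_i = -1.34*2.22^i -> [-1.34, -2.97, -6.6, -14.66, -32.55]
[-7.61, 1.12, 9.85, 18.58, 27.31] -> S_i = -7.61 + 8.73*i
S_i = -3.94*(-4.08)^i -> [-3.94, 16.08, -65.59, 267.59, -1091.78]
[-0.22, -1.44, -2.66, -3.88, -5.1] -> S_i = -0.22 + -1.22*i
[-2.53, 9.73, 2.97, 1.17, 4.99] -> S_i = Random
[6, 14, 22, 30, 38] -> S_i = 6 + 8*i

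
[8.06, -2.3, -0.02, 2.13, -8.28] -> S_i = Random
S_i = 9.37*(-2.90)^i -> [9.37, -27.17, 78.8, -228.52, 662.72]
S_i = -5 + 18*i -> [-5, 13, 31, 49, 67]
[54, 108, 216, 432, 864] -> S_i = 54*2^i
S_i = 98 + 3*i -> [98, 101, 104, 107, 110]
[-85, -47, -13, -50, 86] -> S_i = Random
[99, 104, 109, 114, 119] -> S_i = 99 + 5*i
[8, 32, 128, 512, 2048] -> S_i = 8*4^i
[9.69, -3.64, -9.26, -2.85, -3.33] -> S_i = Random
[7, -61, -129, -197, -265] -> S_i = 7 + -68*i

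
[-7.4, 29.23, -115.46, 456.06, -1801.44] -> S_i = -7.40*(-3.95)^i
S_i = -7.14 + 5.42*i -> [-7.14, -1.72, 3.7, 9.12, 14.54]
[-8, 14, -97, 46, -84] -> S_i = Random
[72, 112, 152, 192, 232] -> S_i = 72 + 40*i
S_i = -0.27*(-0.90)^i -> [-0.27, 0.24, -0.22, 0.2, -0.18]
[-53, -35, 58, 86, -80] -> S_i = Random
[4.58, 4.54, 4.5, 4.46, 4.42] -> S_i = 4.58 + -0.04*i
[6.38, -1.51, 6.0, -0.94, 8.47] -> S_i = Random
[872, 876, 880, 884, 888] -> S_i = 872 + 4*i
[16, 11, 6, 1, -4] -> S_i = 16 + -5*i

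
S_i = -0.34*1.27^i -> [-0.34, -0.43, -0.55, -0.7, -0.88]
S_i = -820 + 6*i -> [-820, -814, -808, -802, -796]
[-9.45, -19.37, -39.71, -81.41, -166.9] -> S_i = -9.45*2.05^i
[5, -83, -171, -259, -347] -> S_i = 5 + -88*i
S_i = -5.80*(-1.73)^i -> [-5.8, 10.03, -17.36, 30.03, -51.95]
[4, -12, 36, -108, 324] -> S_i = 4*-3^i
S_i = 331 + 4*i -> [331, 335, 339, 343, 347]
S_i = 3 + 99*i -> [3, 102, 201, 300, 399]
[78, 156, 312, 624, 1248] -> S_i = 78*2^i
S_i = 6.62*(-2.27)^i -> [6.62, -15.03, 34.11, -77.43, 175.78]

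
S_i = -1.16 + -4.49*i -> [-1.16, -5.65, -10.14, -14.63, -19.12]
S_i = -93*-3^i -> [-93, 279, -837, 2511, -7533]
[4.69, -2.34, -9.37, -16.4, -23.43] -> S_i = 4.69 + -7.03*i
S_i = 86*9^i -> [86, 774, 6966, 62694, 564246]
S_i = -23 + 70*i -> [-23, 47, 117, 187, 257]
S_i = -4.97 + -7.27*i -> [-4.97, -12.24, -19.51, -26.78, -34.05]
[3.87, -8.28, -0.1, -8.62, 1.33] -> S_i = Random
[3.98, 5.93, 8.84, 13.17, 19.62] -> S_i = 3.98*1.49^i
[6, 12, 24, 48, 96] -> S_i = 6*2^i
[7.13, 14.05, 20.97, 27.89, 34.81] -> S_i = 7.13 + 6.92*i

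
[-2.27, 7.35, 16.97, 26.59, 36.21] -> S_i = -2.27 + 9.62*i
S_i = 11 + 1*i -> [11, 12, 13, 14, 15]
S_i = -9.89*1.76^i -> [-9.89, -17.41, -30.64, -53.92, -94.9]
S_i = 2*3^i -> [2, 6, 18, 54, 162]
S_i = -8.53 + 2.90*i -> [-8.53, -5.63, -2.73, 0.17, 3.07]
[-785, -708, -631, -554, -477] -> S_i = -785 + 77*i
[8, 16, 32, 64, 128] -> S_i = 8*2^i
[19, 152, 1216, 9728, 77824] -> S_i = 19*8^i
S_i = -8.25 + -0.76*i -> [-8.25, -9.01, -9.77, -10.53, -11.29]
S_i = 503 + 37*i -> [503, 540, 577, 614, 651]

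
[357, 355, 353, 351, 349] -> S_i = 357 + -2*i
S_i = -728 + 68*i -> [-728, -660, -592, -524, -456]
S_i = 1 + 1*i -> [1, 2, 3, 4, 5]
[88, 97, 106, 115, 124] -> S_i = 88 + 9*i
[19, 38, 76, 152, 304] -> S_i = 19*2^i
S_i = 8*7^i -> [8, 56, 392, 2744, 19208]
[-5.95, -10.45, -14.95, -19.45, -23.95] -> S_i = -5.95 + -4.50*i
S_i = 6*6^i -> [6, 36, 216, 1296, 7776]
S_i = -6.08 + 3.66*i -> [-6.08, -2.42, 1.24, 4.9, 8.56]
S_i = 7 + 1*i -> [7, 8, 9, 10, 11]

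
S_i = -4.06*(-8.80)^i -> [-4.06, 35.73, -314.41, 2766.78, -24347.63]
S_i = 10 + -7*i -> [10, 3, -4, -11, -18]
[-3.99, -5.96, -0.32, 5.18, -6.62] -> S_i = Random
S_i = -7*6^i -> [-7, -42, -252, -1512, -9072]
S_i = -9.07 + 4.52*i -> [-9.07, -4.55, -0.03, 4.49, 9.01]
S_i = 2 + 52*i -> [2, 54, 106, 158, 210]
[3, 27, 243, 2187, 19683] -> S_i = 3*9^i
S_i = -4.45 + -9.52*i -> [-4.45, -13.97, -23.49, -33.01, -42.53]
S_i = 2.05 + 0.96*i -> [2.05, 3.01, 3.97, 4.93, 5.89]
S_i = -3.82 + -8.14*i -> [-3.82, -11.96, -20.1, -28.24, -36.38]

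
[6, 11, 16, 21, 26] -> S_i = 6 + 5*i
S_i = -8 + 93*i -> [-8, 85, 178, 271, 364]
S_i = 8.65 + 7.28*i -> [8.65, 15.93, 23.21, 30.49, 37.77]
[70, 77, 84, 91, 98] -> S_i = 70 + 7*i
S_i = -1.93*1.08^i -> [-1.93, -2.08, -2.25, -2.43, -2.63]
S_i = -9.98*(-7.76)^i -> [-9.98, 77.44, -600.97, 4663.54, -36189.07]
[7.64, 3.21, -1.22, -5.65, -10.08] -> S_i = 7.64 + -4.43*i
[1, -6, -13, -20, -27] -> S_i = 1 + -7*i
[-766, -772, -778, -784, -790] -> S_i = -766 + -6*i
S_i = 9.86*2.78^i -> [9.86, 27.41, 76.2, 211.84, 588.92]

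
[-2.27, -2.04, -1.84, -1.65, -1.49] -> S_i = -2.27*0.90^i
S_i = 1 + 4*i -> [1, 5, 9, 13, 17]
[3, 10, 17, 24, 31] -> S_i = 3 + 7*i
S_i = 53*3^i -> [53, 159, 477, 1431, 4293]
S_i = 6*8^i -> [6, 48, 384, 3072, 24576]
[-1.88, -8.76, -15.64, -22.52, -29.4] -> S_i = -1.88 + -6.88*i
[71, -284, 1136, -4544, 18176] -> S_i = 71*-4^i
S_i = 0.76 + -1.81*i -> [0.76, -1.05, -2.86, -4.67, -6.48]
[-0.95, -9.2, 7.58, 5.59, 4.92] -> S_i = Random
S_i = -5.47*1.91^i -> [-5.47, -10.45, -19.96, -38.11, -72.8]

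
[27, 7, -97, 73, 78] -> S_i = Random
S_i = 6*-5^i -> [6, -30, 150, -750, 3750]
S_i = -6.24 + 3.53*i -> [-6.24, -2.71, 0.82, 4.35, 7.88]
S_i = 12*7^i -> [12, 84, 588, 4116, 28812]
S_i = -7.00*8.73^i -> [-7.0, -61.11, -533.49, -4657.37, -40658.84]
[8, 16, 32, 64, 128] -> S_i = 8*2^i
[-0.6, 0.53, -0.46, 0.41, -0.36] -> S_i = -0.60*(-0.88)^i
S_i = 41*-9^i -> [41, -369, 3321, -29889, 269001]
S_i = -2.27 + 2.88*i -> [-2.27, 0.61, 3.49, 6.37, 9.25]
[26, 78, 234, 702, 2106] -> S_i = 26*3^i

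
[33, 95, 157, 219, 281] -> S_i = 33 + 62*i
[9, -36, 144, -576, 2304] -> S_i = 9*-4^i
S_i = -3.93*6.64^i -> [-3.93, -26.1, -173.27, -1150.53, -7639.5]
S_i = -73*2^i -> [-73, -146, -292, -584, -1168]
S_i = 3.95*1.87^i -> [3.95, 7.39, 13.81, 25.83, 48.3]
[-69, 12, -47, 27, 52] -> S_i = Random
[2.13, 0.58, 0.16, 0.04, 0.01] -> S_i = 2.13*0.27^i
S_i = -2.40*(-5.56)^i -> [-2.4, 13.34, -74.19, 412.51, -2293.56]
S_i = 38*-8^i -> [38, -304, 2432, -19456, 155648]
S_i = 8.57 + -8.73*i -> [8.57, -0.16, -8.89, -17.62, -26.35]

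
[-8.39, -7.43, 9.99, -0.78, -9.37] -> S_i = Random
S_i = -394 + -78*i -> [-394, -472, -550, -628, -706]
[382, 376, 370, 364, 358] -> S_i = 382 + -6*i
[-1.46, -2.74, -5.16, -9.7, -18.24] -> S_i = -1.46*1.88^i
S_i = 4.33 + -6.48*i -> [4.33, -2.15, -8.63, -15.11, -21.59]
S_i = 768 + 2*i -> [768, 770, 772, 774, 776]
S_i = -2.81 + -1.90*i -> [-2.81, -4.71, -6.61, -8.51, -10.41]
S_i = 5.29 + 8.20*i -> [5.29, 13.49, 21.69, 29.89, 38.09]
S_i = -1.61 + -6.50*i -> [-1.61, -8.11, -14.61, -21.11, -27.61]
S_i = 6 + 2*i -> [6, 8, 10, 12, 14]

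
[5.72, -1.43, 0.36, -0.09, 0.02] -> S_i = 5.72*(-0.25)^i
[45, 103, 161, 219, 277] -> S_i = 45 + 58*i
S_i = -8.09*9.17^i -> [-8.09, -74.19, -680.28, -6238.16, -57203.93]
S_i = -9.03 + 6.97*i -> [-9.03, -2.06, 4.91, 11.88, 18.85]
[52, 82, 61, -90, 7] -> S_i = Random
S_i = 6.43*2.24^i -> [6.43, 14.4, 32.26, 72.27, 161.88]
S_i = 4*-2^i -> [4, -8, 16, -32, 64]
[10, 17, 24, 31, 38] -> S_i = 10 + 7*i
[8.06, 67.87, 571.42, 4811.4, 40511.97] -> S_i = 8.06*8.42^i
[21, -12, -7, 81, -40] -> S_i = Random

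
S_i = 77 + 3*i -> [77, 80, 83, 86, 89]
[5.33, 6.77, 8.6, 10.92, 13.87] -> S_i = 5.33*1.27^i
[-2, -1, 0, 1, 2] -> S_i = -2 + 1*i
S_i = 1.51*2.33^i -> [1.51, 3.52, 8.2, 19.1, 44.5]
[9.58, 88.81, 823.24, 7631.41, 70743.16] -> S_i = 9.58*9.27^i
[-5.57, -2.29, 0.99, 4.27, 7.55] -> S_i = -5.57 + 3.28*i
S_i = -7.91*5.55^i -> [-7.91, -43.9, -243.65, -1352.25, -7504.96]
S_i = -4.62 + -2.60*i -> [-4.62, -7.22, -9.82, -12.42, -15.02]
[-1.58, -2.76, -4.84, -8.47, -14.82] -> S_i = -1.58*1.75^i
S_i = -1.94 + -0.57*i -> [-1.94, -2.51, -3.08, -3.65, -4.22]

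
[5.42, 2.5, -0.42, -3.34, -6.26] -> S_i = 5.42 + -2.92*i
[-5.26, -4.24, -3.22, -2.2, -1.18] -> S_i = -5.26 + 1.02*i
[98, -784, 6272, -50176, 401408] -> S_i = 98*-8^i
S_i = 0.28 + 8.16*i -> [0.28, 8.44, 16.6, 24.76, 32.92]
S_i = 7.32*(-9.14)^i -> [7.32, -66.9, 611.51, -5589.2, 51085.29]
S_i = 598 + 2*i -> [598, 600, 602, 604, 606]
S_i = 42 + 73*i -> [42, 115, 188, 261, 334]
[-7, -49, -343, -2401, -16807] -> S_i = -7*7^i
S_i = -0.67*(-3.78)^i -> [-0.67, 2.53, -9.57, 36.19, -136.79]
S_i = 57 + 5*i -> [57, 62, 67, 72, 77]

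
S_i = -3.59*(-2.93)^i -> [-3.59, 10.52, -30.82, 90.3, -264.58]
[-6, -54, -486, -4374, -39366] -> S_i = -6*9^i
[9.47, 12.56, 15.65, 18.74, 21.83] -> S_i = 9.47 + 3.09*i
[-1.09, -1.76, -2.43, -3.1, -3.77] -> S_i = -1.09 + -0.67*i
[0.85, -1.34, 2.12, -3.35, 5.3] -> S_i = 0.85*(-1.58)^i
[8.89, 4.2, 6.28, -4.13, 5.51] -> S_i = Random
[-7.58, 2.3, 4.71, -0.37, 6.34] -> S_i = Random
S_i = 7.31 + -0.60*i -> [7.31, 6.71, 6.11, 5.51, 4.91]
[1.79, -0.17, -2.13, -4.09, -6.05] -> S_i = 1.79 + -1.96*i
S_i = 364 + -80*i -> [364, 284, 204, 124, 44]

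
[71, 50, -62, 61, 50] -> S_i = Random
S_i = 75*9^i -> [75, 675, 6075, 54675, 492075]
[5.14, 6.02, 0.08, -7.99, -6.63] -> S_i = Random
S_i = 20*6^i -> [20, 120, 720, 4320, 25920]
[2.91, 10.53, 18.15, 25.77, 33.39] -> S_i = 2.91 + 7.62*i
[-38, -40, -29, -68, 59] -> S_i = Random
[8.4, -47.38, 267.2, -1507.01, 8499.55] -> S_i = 8.40*(-5.64)^i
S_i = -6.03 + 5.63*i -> [-6.03, -0.4, 5.23, 10.86, 16.49]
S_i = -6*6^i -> [-6, -36, -216, -1296, -7776]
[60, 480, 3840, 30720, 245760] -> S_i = 60*8^i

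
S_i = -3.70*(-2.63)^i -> [-3.7, 9.73, -25.59, 67.31, -177.02]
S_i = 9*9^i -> [9, 81, 729, 6561, 59049]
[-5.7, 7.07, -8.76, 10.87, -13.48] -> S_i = -5.70*(-1.24)^i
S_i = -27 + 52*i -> [-27, 25, 77, 129, 181]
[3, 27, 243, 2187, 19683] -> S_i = 3*9^i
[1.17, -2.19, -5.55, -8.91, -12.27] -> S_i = 1.17 + -3.36*i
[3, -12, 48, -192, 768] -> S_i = 3*-4^i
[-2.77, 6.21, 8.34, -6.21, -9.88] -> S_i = Random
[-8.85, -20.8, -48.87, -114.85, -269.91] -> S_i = -8.85*2.35^i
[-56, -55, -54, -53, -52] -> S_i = -56 + 1*i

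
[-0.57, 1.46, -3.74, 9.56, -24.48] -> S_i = -0.57*(-2.56)^i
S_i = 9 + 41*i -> [9, 50, 91, 132, 173]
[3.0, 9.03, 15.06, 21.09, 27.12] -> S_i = 3.00 + 6.03*i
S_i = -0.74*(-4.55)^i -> [-0.74, 3.37, -15.32, 69.71, -317.16]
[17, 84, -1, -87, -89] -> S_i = Random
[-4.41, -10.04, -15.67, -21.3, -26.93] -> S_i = -4.41 + -5.63*i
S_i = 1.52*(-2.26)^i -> [1.52, -3.44, 7.76, -17.55, 39.65]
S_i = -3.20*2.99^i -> [-3.2, -9.57, -28.61, -85.54, -255.76]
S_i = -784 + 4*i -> [-784, -780, -776, -772, -768]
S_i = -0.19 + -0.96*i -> [-0.19, -1.15, -2.11, -3.07, -4.03]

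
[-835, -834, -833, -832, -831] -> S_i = -835 + 1*i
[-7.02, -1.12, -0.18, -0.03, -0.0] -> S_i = -7.02*0.16^i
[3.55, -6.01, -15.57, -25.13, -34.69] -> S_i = 3.55 + -9.56*i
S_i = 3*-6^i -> [3, -18, 108, -648, 3888]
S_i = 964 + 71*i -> [964, 1035, 1106, 1177, 1248]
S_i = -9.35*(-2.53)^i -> [-9.35, 23.66, -59.85, 151.42, -383.08]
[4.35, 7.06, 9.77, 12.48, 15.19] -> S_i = 4.35 + 2.71*i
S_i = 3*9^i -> [3, 27, 243, 2187, 19683]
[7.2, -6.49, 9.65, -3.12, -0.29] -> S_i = Random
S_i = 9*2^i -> [9, 18, 36, 72, 144]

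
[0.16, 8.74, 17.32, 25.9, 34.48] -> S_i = 0.16 + 8.58*i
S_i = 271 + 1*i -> [271, 272, 273, 274, 275]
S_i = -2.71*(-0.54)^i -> [-2.71, 1.46, -0.79, 0.43, -0.23]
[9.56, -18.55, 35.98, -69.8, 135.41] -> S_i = 9.56*(-1.94)^i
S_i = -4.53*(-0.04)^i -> [-4.53, 0.18, -0.01, 0.0, -0.0]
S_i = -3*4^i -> [-3, -12, -48, -192, -768]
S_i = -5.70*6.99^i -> [-5.7, -39.84, -278.5, -1946.73, -13607.66]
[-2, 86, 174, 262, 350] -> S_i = -2 + 88*i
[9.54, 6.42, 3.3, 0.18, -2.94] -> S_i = 9.54 + -3.12*i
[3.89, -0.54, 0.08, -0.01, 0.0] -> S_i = 3.89*(-0.14)^i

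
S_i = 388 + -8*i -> [388, 380, 372, 364, 356]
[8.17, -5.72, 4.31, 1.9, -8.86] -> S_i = Random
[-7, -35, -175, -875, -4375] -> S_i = -7*5^i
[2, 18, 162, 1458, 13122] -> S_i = 2*9^i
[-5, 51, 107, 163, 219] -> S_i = -5 + 56*i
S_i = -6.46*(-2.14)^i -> [-6.46, 13.82, -29.58, 63.31, -135.48]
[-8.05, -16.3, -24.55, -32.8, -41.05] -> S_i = -8.05 + -8.25*i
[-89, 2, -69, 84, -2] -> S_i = Random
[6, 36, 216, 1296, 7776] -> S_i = 6*6^i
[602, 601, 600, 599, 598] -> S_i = 602 + -1*i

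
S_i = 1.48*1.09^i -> [1.48, 1.61, 1.76, 1.92, 2.09]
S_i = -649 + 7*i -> [-649, -642, -635, -628, -621]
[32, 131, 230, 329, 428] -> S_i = 32 + 99*i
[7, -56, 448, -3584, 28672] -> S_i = 7*-8^i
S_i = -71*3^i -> [-71, -213, -639, -1917, -5751]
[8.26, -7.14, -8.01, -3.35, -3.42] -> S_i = Random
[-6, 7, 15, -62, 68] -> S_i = Random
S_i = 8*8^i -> [8, 64, 512, 4096, 32768]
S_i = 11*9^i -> [11, 99, 891, 8019, 72171]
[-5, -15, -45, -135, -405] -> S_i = -5*3^i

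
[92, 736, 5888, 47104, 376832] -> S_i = 92*8^i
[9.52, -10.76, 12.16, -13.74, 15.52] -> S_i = 9.52*(-1.13)^i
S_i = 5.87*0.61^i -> [5.87, 3.58, 2.18, 1.33, 0.81]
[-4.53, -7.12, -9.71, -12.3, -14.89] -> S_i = -4.53 + -2.59*i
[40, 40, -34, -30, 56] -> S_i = Random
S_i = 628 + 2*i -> [628, 630, 632, 634, 636]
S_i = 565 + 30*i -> [565, 595, 625, 655, 685]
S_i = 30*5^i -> [30, 150, 750, 3750, 18750]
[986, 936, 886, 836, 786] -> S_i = 986 + -50*i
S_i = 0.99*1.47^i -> [0.99, 1.46, 2.14, 3.14, 4.62]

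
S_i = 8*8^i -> [8, 64, 512, 4096, 32768]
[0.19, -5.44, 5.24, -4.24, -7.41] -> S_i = Random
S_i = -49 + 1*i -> [-49, -48, -47, -46, -45]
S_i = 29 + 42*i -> [29, 71, 113, 155, 197]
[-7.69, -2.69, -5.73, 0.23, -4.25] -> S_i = Random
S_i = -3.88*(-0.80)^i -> [-3.88, 3.1, -2.48, 1.99, -1.59]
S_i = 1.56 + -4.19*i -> [1.56, -2.63, -6.82, -11.01, -15.2]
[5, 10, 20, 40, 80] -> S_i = 5*2^i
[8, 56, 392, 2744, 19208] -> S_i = 8*7^i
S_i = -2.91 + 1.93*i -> [-2.91, -0.98, 0.95, 2.88, 4.81]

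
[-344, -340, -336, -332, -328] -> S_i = -344 + 4*i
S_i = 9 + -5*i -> [9, 4, -1, -6, -11]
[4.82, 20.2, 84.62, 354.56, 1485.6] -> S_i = 4.82*4.19^i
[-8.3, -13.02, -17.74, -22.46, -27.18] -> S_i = -8.30 + -4.72*i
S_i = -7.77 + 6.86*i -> [-7.77, -0.91, 5.95, 12.81, 19.67]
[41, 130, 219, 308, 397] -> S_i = 41 + 89*i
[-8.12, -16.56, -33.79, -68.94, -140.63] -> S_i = -8.12*2.04^i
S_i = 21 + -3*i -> [21, 18, 15, 12, 9]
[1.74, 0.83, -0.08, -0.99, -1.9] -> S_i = 1.74 + -0.91*i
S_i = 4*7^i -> [4, 28, 196, 1372, 9604]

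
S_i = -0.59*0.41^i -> [-0.59, -0.24, -0.1, -0.04, -0.02]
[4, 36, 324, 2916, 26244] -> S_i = 4*9^i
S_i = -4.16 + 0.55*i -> [-4.16, -3.61, -3.06, -2.51, -1.96]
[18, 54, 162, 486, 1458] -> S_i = 18*3^i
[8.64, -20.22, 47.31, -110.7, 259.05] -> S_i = 8.64*(-2.34)^i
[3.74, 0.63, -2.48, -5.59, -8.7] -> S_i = 3.74 + -3.11*i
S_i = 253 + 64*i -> [253, 317, 381, 445, 509]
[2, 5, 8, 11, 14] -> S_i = 2 + 3*i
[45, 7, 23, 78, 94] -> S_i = Random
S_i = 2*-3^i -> [2, -6, 18, -54, 162]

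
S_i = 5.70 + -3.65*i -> [5.7, 2.05, -1.6, -5.25, -8.9]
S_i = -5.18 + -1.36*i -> [-5.18, -6.54, -7.9, -9.26, -10.62]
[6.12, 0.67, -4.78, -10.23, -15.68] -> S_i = 6.12 + -5.45*i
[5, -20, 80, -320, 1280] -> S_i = 5*-4^i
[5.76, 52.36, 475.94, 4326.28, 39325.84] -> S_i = 5.76*9.09^i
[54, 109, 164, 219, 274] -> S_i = 54 + 55*i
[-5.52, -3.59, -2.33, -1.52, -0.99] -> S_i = -5.52*0.65^i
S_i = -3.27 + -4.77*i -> [-3.27, -8.04, -12.81, -17.58, -22.35]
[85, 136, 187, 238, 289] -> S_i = 85 + 51*i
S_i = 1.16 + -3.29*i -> [1.16, -2.13, -5.42, -8.71, -12.0]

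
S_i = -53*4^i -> [-53, -212, -848, -3392, -13568]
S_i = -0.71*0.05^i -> [-0.71, -0.04, -0.0, -0.0, -0.0]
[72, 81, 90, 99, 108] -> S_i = 72 + 9*i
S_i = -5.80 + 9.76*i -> [-5.8, 3.96, 13.72, 23.48, 33.24]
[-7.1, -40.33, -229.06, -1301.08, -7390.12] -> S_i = -7.10*5.68^i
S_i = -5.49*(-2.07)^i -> [-5.49, 11.36, -23.52, 48.69, -100.8]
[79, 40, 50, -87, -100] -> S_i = Random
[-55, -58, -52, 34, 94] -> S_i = Random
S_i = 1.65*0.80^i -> [1.65, 1.32, 1.06, 0.84, 0.68]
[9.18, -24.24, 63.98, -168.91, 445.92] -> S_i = 9.18*(-2.64)^i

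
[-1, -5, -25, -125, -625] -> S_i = -1*5^i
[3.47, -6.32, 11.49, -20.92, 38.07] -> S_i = 3.47*(-1.82)^i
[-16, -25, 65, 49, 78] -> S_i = Random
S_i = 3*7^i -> [3, 21, 147, 1029, 7203]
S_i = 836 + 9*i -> [836, 845, 854, 863, 872]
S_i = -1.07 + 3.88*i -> [-1.07, 2.81, 6.69, 10.57, 14.45]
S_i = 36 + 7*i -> [36, 43, 50, 57, 64]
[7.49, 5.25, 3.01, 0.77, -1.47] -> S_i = 7.49 + -2.24*i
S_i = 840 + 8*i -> [840, 848, 856, 864, 872]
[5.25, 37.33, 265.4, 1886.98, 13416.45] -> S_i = 5.25*7.11^i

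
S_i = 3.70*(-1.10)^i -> [3.7, -4.07, 4.48, -4.92, 5.42]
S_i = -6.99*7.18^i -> [-6.99, -50.19, -360.35, -2587.32, -18576.97]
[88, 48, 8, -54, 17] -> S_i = Random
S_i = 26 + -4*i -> [26, 22, 18, 14, 10]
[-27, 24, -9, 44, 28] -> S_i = Random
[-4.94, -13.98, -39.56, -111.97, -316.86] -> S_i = -4.94*2.83^i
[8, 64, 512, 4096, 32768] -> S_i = 8*8^i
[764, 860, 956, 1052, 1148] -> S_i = 764 + 96*i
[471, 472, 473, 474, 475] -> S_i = 471 + 1*i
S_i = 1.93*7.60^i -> [1.93, 14.67, 111.48, 847.22, 6438.9]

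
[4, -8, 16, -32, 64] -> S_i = 4*-2^i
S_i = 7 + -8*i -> [7, -1, -9, -17, -25]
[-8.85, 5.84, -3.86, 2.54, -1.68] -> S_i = -8.85*(-0.66)^i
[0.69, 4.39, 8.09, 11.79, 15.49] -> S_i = 0.69 + 3.70*i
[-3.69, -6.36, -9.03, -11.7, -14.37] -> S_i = -3.69 + -2.67*i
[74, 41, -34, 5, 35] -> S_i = Random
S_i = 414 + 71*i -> [414, 485, 556, 627, 698]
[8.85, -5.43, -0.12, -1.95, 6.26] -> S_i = Random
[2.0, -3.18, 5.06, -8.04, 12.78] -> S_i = 2.00*(-1.59)^i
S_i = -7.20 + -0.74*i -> [-7.2, -7.94, -8.68, -9.42, -10.16]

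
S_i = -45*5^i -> [-45, -225, -1125, -5625, -28125]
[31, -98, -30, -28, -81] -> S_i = Random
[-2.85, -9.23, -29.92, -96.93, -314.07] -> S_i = -2.85*3.24^i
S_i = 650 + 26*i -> [650, 676, 702, 728, 754]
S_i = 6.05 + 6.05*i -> [6.05, 12.1, 18.15, 24.2, 30.25]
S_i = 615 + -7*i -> [615, 608, 601, 594, 587]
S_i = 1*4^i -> [1, 4, 16, 64, 256]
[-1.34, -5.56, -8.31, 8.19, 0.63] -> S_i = Random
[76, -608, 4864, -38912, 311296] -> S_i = 76*-8^i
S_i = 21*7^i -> [21, 147, 1029, 7203, 50421]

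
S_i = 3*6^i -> [3, 18, 108, 648, 3888]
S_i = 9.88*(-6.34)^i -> [9.88, -62.64, 397.13, -2517.82, 15962.98]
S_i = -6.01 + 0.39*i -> [-6.01, -5.62, -5.23, -4.84, -4.45]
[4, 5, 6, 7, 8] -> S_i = 4 + 1*i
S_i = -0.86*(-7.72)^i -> [-0.86, 6.64, -51.25, 395.69, -3054.69]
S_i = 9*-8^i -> [9, -72, 576, -4608, 36864]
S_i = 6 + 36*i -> [6, 42, 78, 114, 150]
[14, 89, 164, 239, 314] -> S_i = 14 + 75*i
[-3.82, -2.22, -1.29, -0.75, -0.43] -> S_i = -3.82*0.58^i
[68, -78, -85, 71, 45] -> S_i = Random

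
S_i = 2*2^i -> [2, 4, 8, 16, 32]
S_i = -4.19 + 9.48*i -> [-4.19, 5.29, 14.77, 24.25, 33.73]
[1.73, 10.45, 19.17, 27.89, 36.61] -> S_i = 1.73 + 8.72*i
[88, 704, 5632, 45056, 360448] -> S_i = 88*8^i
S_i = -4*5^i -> [-4, -20, -100, -500, -2500]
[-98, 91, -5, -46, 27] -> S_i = Random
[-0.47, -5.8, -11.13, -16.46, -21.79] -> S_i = -0.47 + -5.33*i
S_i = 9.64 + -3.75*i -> [9.64, 5.89, 2.14, -1.61, -5.36]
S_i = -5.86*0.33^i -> [-5.86, -1.93, -0.64, -0.21, -0.07]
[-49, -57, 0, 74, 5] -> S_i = Random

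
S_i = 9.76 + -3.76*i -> [9.76, 6.0, 2.24, -1.52, -5.28]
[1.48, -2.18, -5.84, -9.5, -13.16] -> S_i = 1.48 + -3.66*i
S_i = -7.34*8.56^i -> [-7.34, -62.83, -537.83, -4603.81, -39408.61]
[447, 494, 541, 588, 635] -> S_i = 447 + 47*i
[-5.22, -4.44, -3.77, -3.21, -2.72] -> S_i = -5.22*0.85^i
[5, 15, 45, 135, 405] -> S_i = 5*3^i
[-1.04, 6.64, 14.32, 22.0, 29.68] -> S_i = -1.04 + 7.68*i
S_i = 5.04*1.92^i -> [5.04, 9.68, 18.58, 35.67, 68.49]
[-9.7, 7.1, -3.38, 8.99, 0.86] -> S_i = Random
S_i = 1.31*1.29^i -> [1.31, 1.69, 2.18, 2.81, 3.63]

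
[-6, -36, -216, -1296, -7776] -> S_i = -6*6^i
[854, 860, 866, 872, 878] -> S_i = 854 + 6*i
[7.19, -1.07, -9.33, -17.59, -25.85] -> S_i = 7.19 + -8.26*i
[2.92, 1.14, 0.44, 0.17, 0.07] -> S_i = 2.92*0.39^i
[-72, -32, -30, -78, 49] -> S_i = Random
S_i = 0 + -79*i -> [0, -79, -158, -237, -316]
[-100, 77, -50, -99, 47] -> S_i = Random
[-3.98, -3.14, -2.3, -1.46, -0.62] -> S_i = -3.98 + 0.84*i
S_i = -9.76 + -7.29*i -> [-9.76, -17.05, -24.34, -31.63, -38.92]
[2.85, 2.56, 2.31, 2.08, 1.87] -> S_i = 2.85*0.90^i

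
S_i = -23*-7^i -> [-23, 161, -1127, 7889, -55223]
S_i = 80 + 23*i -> [80, 103, 126, 149, 172]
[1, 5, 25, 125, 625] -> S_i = 1*5^i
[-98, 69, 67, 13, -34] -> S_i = Random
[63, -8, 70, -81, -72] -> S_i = Random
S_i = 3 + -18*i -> [3, -15, -33, -51, -69]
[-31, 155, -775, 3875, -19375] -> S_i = -31*-5^i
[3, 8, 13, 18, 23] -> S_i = 3 + 5*i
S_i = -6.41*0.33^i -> [-6.41, -2.12, -0.7, -0.23, -0.08]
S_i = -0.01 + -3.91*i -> [-0.01, -3.92, -7.83, -11.74, -15.65]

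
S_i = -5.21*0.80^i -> [-5.21, -4.17, -3.33, -2.67, -2.13]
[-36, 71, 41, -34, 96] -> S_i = Random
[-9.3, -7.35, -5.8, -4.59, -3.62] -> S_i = -9.30*0.79^i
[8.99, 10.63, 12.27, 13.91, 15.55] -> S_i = 8.99 + 1.64*i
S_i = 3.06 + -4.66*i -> [3.06, -1.6, -6.26, -10.92, -15.58]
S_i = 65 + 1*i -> [65, 66, 67, 68, 69]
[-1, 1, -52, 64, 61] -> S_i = Random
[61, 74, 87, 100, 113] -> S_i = 61 + 13*i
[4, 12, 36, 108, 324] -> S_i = 4*3^i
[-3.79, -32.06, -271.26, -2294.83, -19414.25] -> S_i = -3.79*8.46^i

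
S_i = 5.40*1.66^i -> [5.4, 8.96, 14.88, 24.7, 41.0]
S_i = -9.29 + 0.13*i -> [-9.29, -9.16, -9.03, -8.9, -8.77]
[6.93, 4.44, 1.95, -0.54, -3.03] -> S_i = 6.93 + -2.49*i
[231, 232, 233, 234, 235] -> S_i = 231 + 1*i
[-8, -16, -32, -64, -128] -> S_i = -8*2^i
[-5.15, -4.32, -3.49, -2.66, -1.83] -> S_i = -5.15 + 0.83*i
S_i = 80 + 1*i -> [80, 81, 82, 83, 84]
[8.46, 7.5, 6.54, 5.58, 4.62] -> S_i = 8.46 + -0.96*i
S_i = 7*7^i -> [7, 49, 343, 2401, 16807]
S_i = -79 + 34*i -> [-79, -45, -11, 23, 57]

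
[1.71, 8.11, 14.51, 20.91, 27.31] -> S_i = 1.71 + 6.40*i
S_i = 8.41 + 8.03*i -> [8.41, 16.44, 24.47, 32.5, 40.53]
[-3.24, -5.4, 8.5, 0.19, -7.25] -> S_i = Random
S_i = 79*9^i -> [79, 711, 6399, 57591, 518319]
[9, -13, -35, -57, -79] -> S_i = 9 + -22*i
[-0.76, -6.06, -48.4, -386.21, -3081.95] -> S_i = -0.76*7.98^i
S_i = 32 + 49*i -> [32, 81, 130, 179, 228]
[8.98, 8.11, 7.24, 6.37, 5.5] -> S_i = 8.98 + -0.87*i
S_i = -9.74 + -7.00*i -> [-9.74, -16.74, -23.74, -30.74, -37.74]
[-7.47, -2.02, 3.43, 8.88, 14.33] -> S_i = -7.47 + 5.45*i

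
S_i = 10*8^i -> [10, 80, 640, 5120, 40960]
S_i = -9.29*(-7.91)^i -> [-9.29, 73.48, -581.26, 4597.75, -36368.19]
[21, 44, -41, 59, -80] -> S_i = Random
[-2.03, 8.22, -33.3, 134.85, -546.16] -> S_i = -2.03*(-4.05)^i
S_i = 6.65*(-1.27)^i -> [6.65, -8.45, 10.73, -13.62, 17.3]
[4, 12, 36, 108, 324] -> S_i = 4*3^i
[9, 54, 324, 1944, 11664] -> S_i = 9*6^i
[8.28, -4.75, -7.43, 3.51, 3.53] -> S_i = Random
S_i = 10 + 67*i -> [10, 77, 144, 211, 278]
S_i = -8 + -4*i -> [-8, -12, -16, -20, -24]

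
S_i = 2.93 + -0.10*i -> [2.93, 2.83, 2.73, 2.63, 2.53]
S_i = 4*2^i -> [4, 8, 16, 32, 64]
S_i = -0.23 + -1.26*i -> [-0.23, -1.49, -2.75, -4.01, -5.27]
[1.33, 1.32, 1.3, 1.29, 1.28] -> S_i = 1.33*0.99^i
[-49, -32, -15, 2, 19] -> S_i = -49 + 17*i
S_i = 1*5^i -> [1, 5, 25, 125, 625]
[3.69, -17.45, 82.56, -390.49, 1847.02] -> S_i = 3.69*(-4.73)^i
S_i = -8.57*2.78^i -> [-8.57, -23.82, -66.23, -184.13, -511.87]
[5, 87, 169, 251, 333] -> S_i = 5 + 82*i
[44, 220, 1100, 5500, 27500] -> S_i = 44*5^i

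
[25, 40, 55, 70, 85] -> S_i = 25 + 15*i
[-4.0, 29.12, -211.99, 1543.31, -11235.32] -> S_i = -4.00*(-7.28)^i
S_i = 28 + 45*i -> [28, 73, 118, 163, 208]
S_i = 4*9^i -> [4, 36, 324, 2916, 26244]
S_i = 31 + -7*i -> [31, 24, 17, 10, 3]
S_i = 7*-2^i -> [7, -14, 28, -56, 112]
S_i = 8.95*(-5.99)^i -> [8.95, -53.61, 321.13, -1923.55, 11522.07]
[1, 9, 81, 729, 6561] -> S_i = 1*9^i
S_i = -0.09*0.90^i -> [-0.09, -0.08, -0.07, -0.07, -0.06]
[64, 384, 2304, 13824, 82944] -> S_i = 64*6^i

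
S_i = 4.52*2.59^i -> [4.52, 11.71, 30.32, 78.53, 203.39]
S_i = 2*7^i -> [2, 14, 98, 686, 4802]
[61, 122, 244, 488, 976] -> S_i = 61*2^i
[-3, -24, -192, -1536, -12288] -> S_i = -3*8^i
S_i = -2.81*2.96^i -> [-2.81, -8.32, -24.62, -72.88, -215.71]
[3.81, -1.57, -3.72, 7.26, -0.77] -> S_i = Random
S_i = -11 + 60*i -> [-11, 49, 109, 169, 229]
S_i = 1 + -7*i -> [1, -6, -13, -20, -27]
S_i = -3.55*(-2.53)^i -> [-3.55, 8.98, -22.72, 57.49, -145.45]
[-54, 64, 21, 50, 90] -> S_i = Random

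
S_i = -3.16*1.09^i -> [-3.16, -3.44, -3.75, -4.09, -4.46]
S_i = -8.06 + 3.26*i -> [-8.06, -4.8, -1.54, 1.72, 4.98]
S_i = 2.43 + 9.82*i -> [2.43, 12.25, 22.07, 31.89, 41.71]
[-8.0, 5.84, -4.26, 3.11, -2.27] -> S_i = -8.00*(-0.73)^i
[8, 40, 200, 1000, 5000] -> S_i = 8*5^i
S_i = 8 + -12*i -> [8, -4, -16, -28, -40]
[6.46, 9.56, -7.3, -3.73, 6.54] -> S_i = Random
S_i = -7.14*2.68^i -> [-7.14, -19.14, -51.28, -137.44, -368.33]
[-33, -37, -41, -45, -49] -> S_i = -33 + -4*i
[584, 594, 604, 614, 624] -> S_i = 584 + 10*i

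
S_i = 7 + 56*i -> [7, 63, 119, 175, 231]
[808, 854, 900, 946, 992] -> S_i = 808 + 46*i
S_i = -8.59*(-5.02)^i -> [-8.59, 43.12, -216.47, 1086.69, -5455.17]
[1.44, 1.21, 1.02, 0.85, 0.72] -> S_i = 1.44*0.84^i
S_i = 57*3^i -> [57, 171, 513, 1539, 4617]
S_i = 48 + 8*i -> [48, 56, 64, 72, 80]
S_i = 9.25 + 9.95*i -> [9.25, 19.2, 29.15, 39.1, 49.05]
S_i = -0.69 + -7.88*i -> [-0.69, -8.57, -16.45, -24.33, -32.21]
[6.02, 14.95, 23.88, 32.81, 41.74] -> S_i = 6.02 + 8.93*i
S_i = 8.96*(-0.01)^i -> [8.96, -0.09, 0.0, -0.0, 0.0]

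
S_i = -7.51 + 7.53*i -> [-7.51, 0.02, 7.55, 15.08, 22.61]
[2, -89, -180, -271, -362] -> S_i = 2 + -91*i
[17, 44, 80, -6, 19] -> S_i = Random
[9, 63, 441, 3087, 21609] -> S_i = 9*7^i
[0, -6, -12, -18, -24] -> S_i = 0 + -6*i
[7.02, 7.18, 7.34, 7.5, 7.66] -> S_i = 7.02 + 0.16*i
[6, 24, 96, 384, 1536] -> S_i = 6*4^i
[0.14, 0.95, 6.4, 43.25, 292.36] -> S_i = 0.14*6.76^i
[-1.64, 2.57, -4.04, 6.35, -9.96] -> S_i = -1.64*(-1.57)^i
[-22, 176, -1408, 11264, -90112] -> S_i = -22*-8^i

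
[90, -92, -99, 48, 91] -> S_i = Random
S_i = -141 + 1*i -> [-141, -140, -139, -138, -137]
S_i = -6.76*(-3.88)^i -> [-6.76, 26.23, -101.77, 394.86, -1532.05]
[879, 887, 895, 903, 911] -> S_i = 879 + 8*i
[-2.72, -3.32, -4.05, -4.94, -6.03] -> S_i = -2.72*1.22^i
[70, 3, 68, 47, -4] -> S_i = Random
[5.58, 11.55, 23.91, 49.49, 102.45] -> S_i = 5.58*2.07^i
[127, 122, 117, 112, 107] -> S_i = 127 + -5*i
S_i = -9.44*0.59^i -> [-9.44, -5.57, -3.29, -1.94, -1.14]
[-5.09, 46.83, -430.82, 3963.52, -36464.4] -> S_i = -5.09*(-9.20)^i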